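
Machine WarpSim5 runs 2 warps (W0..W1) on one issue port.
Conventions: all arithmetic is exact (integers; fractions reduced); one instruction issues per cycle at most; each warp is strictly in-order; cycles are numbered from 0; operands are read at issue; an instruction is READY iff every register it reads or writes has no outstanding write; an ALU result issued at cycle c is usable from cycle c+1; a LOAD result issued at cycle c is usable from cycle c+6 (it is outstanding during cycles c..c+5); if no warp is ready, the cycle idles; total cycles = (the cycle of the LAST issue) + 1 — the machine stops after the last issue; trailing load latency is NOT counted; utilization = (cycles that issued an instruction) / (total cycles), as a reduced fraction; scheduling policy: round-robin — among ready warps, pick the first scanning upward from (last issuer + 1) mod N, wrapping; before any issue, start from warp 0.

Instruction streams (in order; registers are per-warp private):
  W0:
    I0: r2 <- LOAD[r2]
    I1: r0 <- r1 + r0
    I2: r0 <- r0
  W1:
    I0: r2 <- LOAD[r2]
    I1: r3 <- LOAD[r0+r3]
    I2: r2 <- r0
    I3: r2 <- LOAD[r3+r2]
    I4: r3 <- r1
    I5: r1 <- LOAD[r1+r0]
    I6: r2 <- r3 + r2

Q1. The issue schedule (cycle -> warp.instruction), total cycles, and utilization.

cycle 0: W0.I0
cycle 1: W1.I0
cycle 2: W0.I1
cycle 3: W1.I1
cycle 4: W0.I2
cycle 5: idle
cycle 6: idle
cycle 7: W1.I2
cycle 8: idle
cycle 9: W1.I3
cycle 10: W1.I4
cycle 11: W1.I5
cycle 12: idle
cycle 13: idle
cycle 14: idle
cycle 15: W1.I6

Answer: 16 cycles, utilization 5/8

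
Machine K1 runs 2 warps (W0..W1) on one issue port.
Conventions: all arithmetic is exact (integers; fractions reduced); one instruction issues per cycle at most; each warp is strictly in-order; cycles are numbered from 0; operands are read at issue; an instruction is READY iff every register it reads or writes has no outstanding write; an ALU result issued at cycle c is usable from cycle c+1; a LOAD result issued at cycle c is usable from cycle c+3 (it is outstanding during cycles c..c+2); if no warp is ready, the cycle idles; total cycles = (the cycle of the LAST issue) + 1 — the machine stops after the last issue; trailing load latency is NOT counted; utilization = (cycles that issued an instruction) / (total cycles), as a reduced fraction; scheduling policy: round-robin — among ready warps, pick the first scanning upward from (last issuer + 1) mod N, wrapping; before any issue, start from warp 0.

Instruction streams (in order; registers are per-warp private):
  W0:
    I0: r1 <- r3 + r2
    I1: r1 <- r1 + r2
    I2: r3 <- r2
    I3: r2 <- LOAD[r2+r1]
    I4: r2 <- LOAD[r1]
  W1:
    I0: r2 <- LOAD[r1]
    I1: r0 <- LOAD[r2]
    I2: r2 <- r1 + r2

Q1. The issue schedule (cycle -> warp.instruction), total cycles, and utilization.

cycle 0: W0.I0
cycle 1: W1.I0
cycle 2: W0.I1
cycle 3: W0.I2
cycle 4: W1.I1
cycle 5: W0.I3
cycle 6: W1.I2
cycle 7: idle
cycle 8: W0.I4

Answer: 9 cycles, utilization 8/9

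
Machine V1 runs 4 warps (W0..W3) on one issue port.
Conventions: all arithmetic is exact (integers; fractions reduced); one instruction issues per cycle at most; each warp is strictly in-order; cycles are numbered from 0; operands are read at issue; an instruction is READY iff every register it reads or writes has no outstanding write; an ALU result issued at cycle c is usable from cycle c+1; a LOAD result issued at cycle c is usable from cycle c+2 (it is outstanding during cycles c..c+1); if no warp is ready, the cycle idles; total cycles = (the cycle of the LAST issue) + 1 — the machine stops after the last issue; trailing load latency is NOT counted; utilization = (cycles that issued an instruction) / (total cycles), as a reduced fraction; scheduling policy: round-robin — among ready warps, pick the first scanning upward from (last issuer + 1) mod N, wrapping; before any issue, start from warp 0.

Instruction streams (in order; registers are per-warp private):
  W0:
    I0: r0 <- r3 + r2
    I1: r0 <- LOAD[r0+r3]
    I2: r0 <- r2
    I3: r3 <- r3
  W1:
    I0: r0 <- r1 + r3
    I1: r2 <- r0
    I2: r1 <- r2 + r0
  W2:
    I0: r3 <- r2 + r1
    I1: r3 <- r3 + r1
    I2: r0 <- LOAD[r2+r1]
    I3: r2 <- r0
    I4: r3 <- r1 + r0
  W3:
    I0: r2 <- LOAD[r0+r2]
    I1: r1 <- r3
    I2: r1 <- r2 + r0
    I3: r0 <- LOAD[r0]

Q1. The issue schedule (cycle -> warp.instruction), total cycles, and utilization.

cycle 0: W0.I0
cycle 1: W1.I0
cycle 2: W2.I0
cycle 3: W3.I0
cycle 4: W0.I1
cycle 5: W1.I1
cycle 6: W2.I1
cycle 7: W3.I1
cycle 8: W0.I2
cycle 9: W1.I2
cycle 10: W2.I2
cycle 11: W3.I2
cycle 12: W0.I3
cycle 13: W2.I3
cycle 14: W3.I3
cycle 15: W2.I4

Answer: 16 cycles, utilization 1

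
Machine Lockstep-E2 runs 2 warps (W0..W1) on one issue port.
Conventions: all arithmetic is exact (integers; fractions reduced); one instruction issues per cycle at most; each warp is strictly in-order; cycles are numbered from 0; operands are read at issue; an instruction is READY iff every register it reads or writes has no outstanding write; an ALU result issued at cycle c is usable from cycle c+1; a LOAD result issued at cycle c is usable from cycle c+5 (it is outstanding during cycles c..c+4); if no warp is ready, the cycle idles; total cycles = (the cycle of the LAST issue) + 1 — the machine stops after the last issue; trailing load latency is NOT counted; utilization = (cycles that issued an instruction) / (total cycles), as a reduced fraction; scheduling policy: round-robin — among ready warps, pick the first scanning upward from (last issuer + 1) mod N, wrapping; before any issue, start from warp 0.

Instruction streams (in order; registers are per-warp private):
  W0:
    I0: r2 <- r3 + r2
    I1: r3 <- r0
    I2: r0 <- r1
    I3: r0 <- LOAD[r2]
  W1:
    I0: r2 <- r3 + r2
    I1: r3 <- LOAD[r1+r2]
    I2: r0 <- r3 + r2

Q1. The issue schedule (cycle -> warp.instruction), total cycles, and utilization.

cycle 0: W0.I0
cycle 1: W1.I0
cycle 2: W0.I1
cycle 3: W1.I1
cycle 4: W0.I2
cycle 5: W0.I3
cycle 6: idle
cycle 7: idle
cycle 8: W1.I2

Answer: 9 cycles, utilization 7/9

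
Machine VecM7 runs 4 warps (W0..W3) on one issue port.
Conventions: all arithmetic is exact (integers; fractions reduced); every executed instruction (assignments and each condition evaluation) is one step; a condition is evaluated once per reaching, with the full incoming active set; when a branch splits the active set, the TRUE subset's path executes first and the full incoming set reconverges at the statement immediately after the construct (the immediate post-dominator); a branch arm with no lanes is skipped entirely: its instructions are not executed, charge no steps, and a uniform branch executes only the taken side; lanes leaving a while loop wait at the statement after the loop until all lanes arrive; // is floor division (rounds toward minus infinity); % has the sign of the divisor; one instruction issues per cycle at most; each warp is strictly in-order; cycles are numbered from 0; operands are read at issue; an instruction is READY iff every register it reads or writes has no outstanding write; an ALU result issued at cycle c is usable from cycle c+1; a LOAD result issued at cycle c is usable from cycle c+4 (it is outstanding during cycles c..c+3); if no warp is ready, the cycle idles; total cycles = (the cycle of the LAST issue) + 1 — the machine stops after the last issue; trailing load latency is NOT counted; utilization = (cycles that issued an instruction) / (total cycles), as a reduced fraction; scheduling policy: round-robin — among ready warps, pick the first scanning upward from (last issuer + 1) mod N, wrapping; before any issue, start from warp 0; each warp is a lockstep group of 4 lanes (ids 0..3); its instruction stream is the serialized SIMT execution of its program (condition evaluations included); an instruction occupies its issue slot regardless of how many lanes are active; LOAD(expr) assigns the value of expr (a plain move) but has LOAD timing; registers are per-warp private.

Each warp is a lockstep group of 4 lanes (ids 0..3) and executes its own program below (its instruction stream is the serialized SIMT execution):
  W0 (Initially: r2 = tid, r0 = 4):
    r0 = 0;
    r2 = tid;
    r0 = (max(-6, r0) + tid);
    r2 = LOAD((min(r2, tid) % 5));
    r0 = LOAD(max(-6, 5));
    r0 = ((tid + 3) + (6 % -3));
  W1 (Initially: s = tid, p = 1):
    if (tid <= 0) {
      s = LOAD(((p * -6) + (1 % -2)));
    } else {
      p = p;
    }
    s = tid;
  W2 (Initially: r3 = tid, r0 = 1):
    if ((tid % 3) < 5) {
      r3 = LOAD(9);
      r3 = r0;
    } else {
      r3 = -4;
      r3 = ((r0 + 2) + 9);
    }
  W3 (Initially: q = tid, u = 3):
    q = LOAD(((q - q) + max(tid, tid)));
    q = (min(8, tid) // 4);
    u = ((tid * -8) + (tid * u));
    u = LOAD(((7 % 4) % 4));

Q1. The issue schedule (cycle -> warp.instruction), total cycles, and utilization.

cycle 0: W0.I0
cycle 1: W1.I0
cycle 2: W2.I0
cycle 3: W3.I0
cycle 4: W0.I1
cycle 5: W1.I1
cycle 6: W2.I1
cycle 7: W3.I1
cycle 8: W0.I2
cycle 9: W1.I2
cycle 10: W2.I2
cycle 11: W3.I2
cycle 12: W0.I3
cycle 13: W1.I3
cycle 14: W3.I3
cycle 15: W0.I4
cycle 16: idle
cycle 17: idle
cycle 18: idle
cycle 19: W0.I5

Answer: 20 cycles, utilization 17/20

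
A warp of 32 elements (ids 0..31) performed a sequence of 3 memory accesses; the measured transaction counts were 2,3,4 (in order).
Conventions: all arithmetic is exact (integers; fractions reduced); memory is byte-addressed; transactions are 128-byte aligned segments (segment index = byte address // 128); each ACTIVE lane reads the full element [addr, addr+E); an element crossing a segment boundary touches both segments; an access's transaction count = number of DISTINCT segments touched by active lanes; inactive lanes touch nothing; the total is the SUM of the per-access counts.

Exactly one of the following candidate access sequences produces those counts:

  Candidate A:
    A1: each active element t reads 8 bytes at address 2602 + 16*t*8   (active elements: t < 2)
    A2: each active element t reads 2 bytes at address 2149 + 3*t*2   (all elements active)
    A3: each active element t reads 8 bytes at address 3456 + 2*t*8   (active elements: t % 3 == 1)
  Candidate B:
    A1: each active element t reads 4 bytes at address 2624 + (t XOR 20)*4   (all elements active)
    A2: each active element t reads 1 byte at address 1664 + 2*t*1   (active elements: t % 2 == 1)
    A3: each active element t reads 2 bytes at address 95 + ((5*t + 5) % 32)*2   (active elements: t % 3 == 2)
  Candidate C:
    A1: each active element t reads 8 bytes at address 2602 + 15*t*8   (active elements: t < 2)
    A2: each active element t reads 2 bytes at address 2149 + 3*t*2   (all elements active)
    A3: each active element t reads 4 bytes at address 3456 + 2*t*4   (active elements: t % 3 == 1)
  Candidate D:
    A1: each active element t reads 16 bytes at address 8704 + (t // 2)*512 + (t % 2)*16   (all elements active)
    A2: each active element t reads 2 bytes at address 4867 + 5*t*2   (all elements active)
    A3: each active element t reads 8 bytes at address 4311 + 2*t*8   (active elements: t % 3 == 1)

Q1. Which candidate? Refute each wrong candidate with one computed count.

B: A2 gives 1 transaction, not 3
C: A3 gives 2 transactions, not 4
D: A1 gives 16 transactions, not 2
A: all counts match (2,3,4)

Answer: A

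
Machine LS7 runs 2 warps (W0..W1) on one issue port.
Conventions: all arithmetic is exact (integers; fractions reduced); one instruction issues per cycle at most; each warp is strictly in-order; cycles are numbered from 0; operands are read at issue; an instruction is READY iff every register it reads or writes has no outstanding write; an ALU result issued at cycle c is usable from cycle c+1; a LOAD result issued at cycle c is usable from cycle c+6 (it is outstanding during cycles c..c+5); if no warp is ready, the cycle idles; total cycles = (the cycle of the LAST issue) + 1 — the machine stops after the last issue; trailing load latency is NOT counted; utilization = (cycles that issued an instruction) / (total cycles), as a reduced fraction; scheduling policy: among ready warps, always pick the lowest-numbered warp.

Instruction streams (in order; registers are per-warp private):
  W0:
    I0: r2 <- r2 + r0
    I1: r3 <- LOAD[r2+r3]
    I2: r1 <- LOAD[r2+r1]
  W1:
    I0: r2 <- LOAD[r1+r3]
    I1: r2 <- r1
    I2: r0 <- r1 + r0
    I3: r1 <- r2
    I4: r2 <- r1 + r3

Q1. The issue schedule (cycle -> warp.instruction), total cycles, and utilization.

cycle 0: W0.I0
cycle 1: W0.I1
cycle 2: W0.I2
cycle 3: W1.I0
cycle 4: idle
cycle 5: idle
cycle 6: idle
cycle 7: idle
cycle 8: idle
cycle 9: W1.I1
cycle 10: W1.I2
cycle 11: W1.I3
cycle 12: W1.I4

Answer: 13 cycles, utilization 8/13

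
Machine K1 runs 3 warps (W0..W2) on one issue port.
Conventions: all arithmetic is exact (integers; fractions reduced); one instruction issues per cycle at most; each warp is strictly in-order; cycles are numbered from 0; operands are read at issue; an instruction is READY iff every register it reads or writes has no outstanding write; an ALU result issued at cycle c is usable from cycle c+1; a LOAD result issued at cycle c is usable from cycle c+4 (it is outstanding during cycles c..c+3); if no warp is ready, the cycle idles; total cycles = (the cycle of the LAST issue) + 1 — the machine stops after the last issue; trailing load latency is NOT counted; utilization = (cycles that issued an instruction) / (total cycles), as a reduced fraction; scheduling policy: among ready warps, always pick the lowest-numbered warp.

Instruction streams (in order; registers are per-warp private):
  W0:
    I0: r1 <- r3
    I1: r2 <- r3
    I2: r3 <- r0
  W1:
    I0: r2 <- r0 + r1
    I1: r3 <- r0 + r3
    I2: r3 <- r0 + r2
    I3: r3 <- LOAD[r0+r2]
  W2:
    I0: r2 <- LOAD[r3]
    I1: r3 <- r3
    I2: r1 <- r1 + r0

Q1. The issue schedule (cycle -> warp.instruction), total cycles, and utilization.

cycle 0: W0.I0
cycle 1: W0.I1
cycle 2: W0.I2
cycle 3: W1.I0
cycle 4: W1.I1
cycle 5: W1.I2
cycle 6: W1.I3
cycle 7: W2.I0
cycle 8: W2.I1
cycle 9: W2.I2

Answer: 10 cycles, utilization 1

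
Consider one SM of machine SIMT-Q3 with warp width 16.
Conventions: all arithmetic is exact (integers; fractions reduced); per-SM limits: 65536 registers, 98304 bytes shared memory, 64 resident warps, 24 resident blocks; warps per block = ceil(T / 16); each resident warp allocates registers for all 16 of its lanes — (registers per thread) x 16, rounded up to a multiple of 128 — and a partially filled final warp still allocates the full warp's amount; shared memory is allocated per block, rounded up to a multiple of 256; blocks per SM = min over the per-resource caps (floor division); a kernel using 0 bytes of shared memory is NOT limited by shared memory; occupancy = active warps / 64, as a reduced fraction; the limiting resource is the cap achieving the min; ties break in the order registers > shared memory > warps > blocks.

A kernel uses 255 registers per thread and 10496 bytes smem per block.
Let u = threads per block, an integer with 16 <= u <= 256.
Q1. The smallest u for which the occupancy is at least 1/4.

Answer: u = 17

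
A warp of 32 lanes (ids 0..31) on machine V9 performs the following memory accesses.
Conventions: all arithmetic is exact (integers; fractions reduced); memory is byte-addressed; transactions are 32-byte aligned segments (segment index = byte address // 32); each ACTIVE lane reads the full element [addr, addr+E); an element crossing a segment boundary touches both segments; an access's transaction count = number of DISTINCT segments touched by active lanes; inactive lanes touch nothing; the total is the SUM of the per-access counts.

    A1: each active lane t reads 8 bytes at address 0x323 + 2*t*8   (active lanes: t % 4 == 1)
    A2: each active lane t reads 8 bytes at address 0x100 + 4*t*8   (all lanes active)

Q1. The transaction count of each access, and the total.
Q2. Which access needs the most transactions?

A1: 8 transactions
A2: 32 transactions

Answer: 8,32; total 40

Answer: A2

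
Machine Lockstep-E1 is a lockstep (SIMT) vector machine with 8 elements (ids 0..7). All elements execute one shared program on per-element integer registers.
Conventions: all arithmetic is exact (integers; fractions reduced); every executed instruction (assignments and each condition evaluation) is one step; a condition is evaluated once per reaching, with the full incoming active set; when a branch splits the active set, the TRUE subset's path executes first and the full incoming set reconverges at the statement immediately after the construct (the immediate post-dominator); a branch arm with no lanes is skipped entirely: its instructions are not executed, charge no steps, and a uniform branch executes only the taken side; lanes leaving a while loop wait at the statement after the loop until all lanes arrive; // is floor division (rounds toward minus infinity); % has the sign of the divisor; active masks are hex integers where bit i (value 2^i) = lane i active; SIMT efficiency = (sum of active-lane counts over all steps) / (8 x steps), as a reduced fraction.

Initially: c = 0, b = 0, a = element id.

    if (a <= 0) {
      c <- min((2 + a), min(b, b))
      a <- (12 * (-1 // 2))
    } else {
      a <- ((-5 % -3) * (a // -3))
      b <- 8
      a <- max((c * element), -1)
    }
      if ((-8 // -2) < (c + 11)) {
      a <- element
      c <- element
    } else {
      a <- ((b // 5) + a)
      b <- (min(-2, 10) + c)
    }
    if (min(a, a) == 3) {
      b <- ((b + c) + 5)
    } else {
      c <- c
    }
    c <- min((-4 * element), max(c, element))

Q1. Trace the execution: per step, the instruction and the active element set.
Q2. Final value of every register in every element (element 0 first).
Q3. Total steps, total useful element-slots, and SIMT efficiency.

step 0: eval (a <= 0)                0xff
step 1: c <- min((2 + a), min(b, b)) 0x01
step 2: a <- (12 * (-1 // 2))        0x01
step 3: a <- ((-5 % -3) * (a // -3)) 0xfe
step 4: b <- 8                       0xfe
step 5: a <- max((c * element), -1)  0xfe
step 6: eval ((-8 // -2) < (c + 11)) 0xff
step 7: a <- element                 0xff
step 8: c <- element                 0xff
step 9: eval (min(a, a) == 3)        0xff
step 10: b <- ((b + c) + 5)           0x08
step 11: c <- c                       0xf7
step 12: c <- min((-4 * element), max(c, element)) 0xff

Answer: 13 steps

c: 0,-4,-8,-12,-16,-20,-24,-28
b: 0,8,8,16,8,8,8,8
a: 0,1,2,3,4,5,6,7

steps = 13; useful = 79; efficiency = 79/104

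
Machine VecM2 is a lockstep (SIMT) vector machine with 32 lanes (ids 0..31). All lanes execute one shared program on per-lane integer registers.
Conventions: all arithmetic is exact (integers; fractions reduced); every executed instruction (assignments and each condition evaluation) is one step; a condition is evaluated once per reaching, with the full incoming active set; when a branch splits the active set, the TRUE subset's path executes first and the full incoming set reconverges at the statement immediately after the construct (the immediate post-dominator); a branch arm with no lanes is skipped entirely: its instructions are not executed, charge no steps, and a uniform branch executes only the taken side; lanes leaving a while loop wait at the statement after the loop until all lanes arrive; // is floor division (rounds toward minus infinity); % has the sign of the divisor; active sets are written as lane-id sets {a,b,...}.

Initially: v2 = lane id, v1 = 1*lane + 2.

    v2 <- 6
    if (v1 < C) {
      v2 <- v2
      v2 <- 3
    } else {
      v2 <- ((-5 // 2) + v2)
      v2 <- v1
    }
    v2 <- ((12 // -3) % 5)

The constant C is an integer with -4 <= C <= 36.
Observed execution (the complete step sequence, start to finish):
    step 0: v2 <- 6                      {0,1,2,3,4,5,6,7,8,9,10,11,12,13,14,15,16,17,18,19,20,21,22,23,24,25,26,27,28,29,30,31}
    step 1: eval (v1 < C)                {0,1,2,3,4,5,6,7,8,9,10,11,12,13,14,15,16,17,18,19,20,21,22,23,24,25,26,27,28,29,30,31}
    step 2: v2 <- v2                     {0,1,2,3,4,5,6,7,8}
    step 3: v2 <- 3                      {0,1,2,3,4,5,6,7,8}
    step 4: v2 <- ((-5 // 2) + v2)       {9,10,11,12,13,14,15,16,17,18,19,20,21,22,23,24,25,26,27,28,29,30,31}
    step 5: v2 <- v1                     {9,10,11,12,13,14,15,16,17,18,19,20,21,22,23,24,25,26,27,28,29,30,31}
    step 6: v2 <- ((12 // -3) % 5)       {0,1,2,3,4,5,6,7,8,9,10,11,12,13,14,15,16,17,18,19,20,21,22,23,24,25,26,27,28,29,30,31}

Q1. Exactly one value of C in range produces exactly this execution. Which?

Answer: C = 11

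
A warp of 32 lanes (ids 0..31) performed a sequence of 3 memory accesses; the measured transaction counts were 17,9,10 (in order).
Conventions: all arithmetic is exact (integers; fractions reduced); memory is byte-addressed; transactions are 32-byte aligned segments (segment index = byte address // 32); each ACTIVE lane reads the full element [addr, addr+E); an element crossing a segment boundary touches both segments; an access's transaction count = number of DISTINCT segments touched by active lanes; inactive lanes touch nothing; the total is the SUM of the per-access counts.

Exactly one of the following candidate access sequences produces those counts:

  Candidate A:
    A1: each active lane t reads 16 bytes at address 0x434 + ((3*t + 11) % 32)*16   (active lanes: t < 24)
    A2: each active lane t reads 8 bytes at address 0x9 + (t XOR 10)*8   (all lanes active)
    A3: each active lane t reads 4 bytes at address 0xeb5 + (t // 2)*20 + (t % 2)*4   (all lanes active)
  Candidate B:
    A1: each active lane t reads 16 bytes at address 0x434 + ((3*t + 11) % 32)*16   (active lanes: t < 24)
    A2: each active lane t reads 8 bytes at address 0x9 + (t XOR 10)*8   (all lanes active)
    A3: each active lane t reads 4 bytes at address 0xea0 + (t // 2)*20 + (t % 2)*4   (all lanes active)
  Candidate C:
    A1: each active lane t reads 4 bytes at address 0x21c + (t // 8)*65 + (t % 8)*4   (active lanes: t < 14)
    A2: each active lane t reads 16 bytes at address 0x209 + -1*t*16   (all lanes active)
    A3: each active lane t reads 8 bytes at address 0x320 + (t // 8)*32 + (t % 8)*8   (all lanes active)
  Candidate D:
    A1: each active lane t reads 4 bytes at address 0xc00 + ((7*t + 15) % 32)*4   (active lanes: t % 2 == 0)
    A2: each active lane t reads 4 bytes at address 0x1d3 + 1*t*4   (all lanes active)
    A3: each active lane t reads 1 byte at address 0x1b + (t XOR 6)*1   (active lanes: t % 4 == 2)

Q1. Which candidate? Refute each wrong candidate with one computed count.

A: A3 gives 11 transactions, not 10
C: A1 gives 4 transactions, not 17
D: A1 gives 4 transactions, not 17
B: all counts match (17,9,10)

Answer: B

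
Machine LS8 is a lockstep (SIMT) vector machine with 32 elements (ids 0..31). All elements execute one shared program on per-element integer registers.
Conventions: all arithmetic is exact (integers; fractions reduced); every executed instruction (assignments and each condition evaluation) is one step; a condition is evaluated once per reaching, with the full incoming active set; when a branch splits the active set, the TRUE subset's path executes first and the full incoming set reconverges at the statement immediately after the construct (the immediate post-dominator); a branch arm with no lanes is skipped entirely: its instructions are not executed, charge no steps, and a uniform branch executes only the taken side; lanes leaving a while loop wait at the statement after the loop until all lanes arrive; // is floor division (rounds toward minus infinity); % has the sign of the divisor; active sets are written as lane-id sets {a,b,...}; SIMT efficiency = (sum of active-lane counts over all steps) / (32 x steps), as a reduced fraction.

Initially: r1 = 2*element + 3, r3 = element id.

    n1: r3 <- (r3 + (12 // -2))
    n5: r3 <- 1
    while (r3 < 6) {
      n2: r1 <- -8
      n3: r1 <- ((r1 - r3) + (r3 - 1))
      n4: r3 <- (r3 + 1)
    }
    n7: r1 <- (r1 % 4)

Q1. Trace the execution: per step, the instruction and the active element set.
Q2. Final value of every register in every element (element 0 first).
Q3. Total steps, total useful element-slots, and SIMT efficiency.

step 0: r3 <- (r3 + (12 // -2))      {0,1,2,3,4,5,6,7,8,9,10,11,12,13,14,15,16,17,18,19,20,21,22,23,24,25,26,27,28,29,30,31}
step 1: r3 <- 1                      {0,1,2,3,4,5,6,7,8,9,10,11,12,13,14,15,16,17,18,19,20,21,22,23,24,25,26,27,28,29,30,31}
step 2: eval (r3 < 6)                {0,1,2,3,4,5,6,7,8,9,10,11,12,13,14,15,16,17,18,19,20,21,22,23,24,25,26,27,28,29,30,31}
step 3: r1 <- -8                     {0,1,2,3,4,5,6,7,8,9,10,11,12,13,14,15,16,17,18,19,20,21,22,23,24,25,26,27,28,29,30,31}
step 4: r1 <- ((r1 - r3) + (r3 - 1)) {0,1,2,3,4,5,6,7,8,9,10,11,12,13,14,15,16,17,18,19,20,21,22,23,24,25,26,27,28,29,30,31}
step 5: r3 <- (r3 + 1)               {0,1,2,3,4,5,6,7,8,9,10,11,12,13,14,15,16,17,18,19,20,21,22,23,24,25,26,27,28,29,30,31}
step 6: eval (r3 < 6)                {0,1,2,3,4,5,6,7,8,9,10,11,12,13,14,15,16,17,18,19,20,21,22,23,24,25,26,27,28,29,30,31}
step 7: r1 <- -8                     {0,1,2,3,4,5,6,7,8,9,10,11,12,13,14,15,16,17,18,19,20,21,22,23,24,25,26,27,28,29,30,31}
step 8: r1 <- ((r1 - r3) + (r3 - 1)) {0,1,2,3,4,5,6,7,8,9,10,11,12,13,14,15,16,17,18,19,20,21,22,23,24,25,26,27,28,29,30,31}
step 9: r3 <- (r3 + 1)               {0,1,2,3,4,5,6,7,8,9,10,11,12,13,14,15,16,17,18,19,20,21,22,23,24,25,26,27,28,29,30,31}
step 10: eval (r3 < 6)                {0,1,2,3,4,5,6,7,8,9,10,11,12,13,14,15,16,17,18,19,20,21,22,23,24,25,26,27,28,29,30,31}
step 11: r1 <- -8                     {0,1,2,3,4,5,6,7,8,9,10,11,12,13,14,15,16,17,18,19,20,21,22,23,24,25,26,27,28,29,30,31}
step 12: r1 <- ((r1 - r3) + (r3 - 1)) {0,1,2,3,4,5,6,7,8,9,10,11,12,13,14,15,16,17,18,19,20,21,22,23,24,25,26,27,28,29,30,31}
step 13: r3 <- (r3 + 1)               {0,1,2,3,4,5,6,7,8,9,10,11,12,13,14,15,16,17,18,19,20,21,22,23,24,25,26,27,28,29,30,31}
step 14: eval (r3 < 6)                {0,1,2,3,4,5,6,7,8,9,10,11,12,13,14,15,16,17,18,19,20,21,22,23,24,25,26,27,28,29,30,31}
step 15: r1 <- -8                     {0,1,2,3,4,5,6,7,8,9,10,11,12,13,14,15,16,17,18,19,20,21,22,23,24,25,26,27,28,29,30,31}
step 16: r1 <- ((r1 - r3) + (r3 - 1)) {0,1,2,3,4,5,6,7,8,9,10,11,12,13,14,15,16,17,18,19,20,21,22,23,24,25,26,27,28,29,30,31}
step 17: r3 <- (r3 + 1)               {0,1,2,3,4,5,6,7,8,9,10,11,12,13,14,15,16,17,18,19,20,21,22,23,24,25,26,27,28,29,30,31}
step 18: eval (r3 < 6)                {0,1,2,3,4,5,6,7,8,9,10,11,12,13,14,15,16,17,18,19,20,21,22,23,24,25,26,27,28,29,30,31}
step 19: r1 <- -8                     {0,1,2,3,4,5,6,7,8,9,10,11,12,13,14,15,16,17,18,19,20,21,22,23,24,25,26,27,28,29,30,31}
step 20: r1 <- ((r1 - r3) + (r3 - 1)) {0,1,2,3,4,5,6,7,8,9,10,11,12,13,14,15,16,17,18,19,20,21,22,23,24,25,26,27,28,29,30,31}
step 21: r3 <- (r3 + 1)               {0,1,2,3,4,5,6,7,8,9,10,11,12,13,14,15,16,17,18,19,20,21,22,23,24,25,26,27,28,29,30,31}
step 22: eval (r3 < 6)                {0,1,2,3,4,5,6,7,8,9,10,11,12,13,14,15,16,17,18,19,20,21,22,23,24,25,26,27,28,29,30,31}
step 23: r1 <- (r1 % 4)               {0,1,2,3,4,5,6,7,8,9,10,11,12,13,14,15,16,17,18,19,20,21,22,23,24,25,26,27,28,29,30,31}

Answer: 24 steps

r1: 3,3,3,3,3,3,3,3,3,3,3,3,3,3,3,3,3,3,3,3,3,3,3,3,3,3,3,3,3,3,3,3
r3: 6,6,6,6,6,6,6,6,6,6,6,6,6,6,6,6,6,6,6,6,6,6,6,6,6,6,6,6,6,6,6,6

steps = 24; useful = 768; efficiency = 768/768 = 1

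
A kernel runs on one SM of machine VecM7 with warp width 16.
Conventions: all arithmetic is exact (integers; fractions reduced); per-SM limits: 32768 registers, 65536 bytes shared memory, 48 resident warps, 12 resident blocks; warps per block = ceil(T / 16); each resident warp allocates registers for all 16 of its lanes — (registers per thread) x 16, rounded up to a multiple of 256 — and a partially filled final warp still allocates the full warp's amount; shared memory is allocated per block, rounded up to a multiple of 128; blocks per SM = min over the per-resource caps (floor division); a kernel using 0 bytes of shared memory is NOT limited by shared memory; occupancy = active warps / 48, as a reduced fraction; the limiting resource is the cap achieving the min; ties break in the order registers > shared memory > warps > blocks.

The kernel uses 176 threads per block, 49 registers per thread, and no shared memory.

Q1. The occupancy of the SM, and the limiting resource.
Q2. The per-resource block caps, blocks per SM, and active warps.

Answer: occupancy 11/24, limited by registers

registers: 2 blocks
shared memory: no limit (kernel uses none)
warps: 4 blocks
blocks: 12 blocks

Answer: 2 blocks, 22 active warps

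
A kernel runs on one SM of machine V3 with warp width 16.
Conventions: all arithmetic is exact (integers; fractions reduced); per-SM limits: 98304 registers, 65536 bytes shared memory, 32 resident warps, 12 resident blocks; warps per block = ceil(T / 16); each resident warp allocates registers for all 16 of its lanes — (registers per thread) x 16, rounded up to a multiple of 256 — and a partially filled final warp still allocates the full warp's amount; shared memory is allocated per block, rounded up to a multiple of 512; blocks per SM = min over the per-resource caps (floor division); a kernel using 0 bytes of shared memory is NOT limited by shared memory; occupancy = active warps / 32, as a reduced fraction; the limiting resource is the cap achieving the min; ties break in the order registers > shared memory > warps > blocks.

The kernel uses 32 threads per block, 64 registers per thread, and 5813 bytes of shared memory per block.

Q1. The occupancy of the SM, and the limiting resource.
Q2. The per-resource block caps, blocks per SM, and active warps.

Answer: occupancy 5/8, limited by shared memory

registers: 48 blocks
shared memory: 10 blocks
warps: 16 blocks
blocks: 12 blocks

Answer: 10 blocks, 20 active warps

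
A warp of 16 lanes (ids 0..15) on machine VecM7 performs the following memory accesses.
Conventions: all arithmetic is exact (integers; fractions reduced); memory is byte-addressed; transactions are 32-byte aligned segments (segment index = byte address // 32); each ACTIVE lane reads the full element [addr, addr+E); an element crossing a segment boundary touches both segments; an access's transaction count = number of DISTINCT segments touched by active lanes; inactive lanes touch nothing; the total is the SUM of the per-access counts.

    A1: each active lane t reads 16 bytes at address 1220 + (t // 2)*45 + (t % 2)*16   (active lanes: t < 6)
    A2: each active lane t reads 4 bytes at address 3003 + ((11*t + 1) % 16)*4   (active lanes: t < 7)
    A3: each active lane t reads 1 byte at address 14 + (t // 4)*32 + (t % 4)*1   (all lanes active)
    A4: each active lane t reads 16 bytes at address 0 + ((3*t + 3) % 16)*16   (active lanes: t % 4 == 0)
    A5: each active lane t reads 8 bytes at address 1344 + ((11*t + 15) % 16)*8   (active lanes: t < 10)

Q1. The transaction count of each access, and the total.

A1: 4 transactions
A2: 3 transactions
A3: 4 transactions
A4: 4 transactions
A5: 4 transactions

Answer: 4,3,4,4,4; total 19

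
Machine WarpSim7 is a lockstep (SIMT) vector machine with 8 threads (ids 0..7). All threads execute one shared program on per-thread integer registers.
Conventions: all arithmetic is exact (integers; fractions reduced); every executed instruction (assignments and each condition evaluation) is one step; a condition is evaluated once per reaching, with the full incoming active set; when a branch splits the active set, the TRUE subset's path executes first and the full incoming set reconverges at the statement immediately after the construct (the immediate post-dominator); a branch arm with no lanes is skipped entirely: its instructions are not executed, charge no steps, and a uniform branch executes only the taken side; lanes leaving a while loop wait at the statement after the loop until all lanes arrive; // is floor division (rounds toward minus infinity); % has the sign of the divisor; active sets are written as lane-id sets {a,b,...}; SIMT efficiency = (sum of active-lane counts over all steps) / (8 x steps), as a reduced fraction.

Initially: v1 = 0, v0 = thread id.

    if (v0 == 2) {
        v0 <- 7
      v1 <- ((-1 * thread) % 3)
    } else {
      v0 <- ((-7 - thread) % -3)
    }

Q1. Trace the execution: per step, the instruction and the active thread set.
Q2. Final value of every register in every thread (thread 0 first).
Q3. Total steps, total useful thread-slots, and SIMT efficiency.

step 0: eval (v0 == 2)               {0,1,2,3,4,5,6,7}
step 1: v0 <- 7                      {2}
step 2: v1 <- ((-1 * thread) % 3)    {2}
step 3: v0 <- ((-7 - thread) % -3)   {0,1,3,4,5,6,7}

Answer: 4 steps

v1: 0,0,1,0,0,0,0,0
v0: -1,-2,7,-1,-2,0,-1,-2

steps = 4; useful = 17; efficiency = 17/32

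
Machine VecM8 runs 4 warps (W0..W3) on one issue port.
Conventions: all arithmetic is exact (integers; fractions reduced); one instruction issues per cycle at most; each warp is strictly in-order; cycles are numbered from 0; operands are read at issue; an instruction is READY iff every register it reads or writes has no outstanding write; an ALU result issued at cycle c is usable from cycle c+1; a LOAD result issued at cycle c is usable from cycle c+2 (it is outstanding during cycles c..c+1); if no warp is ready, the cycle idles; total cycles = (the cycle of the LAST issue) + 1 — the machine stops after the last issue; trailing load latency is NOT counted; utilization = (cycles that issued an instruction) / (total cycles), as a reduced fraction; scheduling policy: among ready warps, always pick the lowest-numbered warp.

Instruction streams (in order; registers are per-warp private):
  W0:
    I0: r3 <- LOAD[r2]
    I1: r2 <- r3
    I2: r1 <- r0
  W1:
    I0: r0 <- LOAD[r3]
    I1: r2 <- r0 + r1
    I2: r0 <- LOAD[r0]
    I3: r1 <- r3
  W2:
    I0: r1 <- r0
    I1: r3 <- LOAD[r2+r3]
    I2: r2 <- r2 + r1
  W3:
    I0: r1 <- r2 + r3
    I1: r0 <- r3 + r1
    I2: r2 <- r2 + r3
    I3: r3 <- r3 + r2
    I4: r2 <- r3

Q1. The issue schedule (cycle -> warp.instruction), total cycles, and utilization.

cycle 0: W0.I0
cycle 1: W1.I0
cycle 2: W0.I1
cycle 3: W0.I2
cycle 4: W1.I1
cycle 5: W1.I2
cycle 6: W1.I3
cycle 7: W2.I0
cycle 8: W2.I1
cycle 9: W2.I2
cycle 10: W3.I0
cycle 11: W3.I1
cycle 12: W3.I2
cycle 13: W3.I3
cycle 14: W3.I4

Answer: 15 cycles, utilization 1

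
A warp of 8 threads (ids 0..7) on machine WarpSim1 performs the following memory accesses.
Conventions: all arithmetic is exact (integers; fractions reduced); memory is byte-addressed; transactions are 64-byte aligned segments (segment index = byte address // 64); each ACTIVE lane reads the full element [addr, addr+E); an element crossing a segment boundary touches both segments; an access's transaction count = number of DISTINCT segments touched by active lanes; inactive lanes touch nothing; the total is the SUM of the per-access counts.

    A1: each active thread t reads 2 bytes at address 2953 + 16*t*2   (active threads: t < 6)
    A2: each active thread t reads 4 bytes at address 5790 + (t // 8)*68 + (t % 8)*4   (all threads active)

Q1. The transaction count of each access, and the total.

A1: 3 transactions
A2: 1 transaction

Answer: 3,1; total 4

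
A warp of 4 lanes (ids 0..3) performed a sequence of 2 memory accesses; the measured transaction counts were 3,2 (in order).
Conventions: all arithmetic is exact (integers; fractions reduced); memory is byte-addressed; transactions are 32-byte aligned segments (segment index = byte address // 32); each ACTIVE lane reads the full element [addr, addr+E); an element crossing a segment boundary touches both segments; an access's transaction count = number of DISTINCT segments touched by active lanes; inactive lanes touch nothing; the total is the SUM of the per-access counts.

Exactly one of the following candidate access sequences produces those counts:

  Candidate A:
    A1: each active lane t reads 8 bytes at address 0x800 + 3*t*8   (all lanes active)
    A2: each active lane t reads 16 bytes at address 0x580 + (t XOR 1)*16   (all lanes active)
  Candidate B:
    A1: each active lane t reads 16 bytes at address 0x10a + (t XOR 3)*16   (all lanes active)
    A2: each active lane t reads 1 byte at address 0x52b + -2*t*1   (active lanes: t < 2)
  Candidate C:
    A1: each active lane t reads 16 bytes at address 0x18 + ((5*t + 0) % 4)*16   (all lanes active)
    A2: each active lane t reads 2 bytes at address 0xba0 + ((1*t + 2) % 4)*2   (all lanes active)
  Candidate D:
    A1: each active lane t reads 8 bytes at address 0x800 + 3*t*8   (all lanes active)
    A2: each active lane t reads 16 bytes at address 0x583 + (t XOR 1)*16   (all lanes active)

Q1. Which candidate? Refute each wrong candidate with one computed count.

B: A2 gives 1 transaction, not 2
C: A2 gives 1 transaction, not 2
D: A2 gives 3 transactions, not 2
A: all counts match (3,2)

Answer: A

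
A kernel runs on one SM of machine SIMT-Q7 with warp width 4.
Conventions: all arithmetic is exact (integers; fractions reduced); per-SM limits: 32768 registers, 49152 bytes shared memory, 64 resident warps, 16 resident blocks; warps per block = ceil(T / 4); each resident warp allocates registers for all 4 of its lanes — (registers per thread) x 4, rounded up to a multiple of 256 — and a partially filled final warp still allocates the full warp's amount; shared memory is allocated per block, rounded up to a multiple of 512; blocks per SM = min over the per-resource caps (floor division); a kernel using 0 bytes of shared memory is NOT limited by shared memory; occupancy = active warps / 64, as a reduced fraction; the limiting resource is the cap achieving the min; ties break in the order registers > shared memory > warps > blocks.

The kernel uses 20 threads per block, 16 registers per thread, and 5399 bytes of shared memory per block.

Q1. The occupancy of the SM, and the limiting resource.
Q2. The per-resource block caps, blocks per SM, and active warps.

Answer: occupancy 5/8, limited by shared memory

registers: 25 blocks
shared memory: 8 blocks
warps: 12 blocks
blocks: 16 blocks

Answer: 8 blocks, 40 active warps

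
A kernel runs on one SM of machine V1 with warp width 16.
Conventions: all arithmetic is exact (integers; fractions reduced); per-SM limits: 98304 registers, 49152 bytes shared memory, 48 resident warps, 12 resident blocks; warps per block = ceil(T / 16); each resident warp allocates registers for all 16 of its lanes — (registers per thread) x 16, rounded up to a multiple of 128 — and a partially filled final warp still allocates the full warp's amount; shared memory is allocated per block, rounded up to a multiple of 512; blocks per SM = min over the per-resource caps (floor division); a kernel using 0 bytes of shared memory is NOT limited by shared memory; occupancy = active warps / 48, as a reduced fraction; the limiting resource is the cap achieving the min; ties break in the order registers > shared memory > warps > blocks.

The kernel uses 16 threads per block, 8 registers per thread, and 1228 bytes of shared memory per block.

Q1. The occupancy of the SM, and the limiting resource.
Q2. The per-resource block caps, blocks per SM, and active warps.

Answer: occupancy 1/4, limited by blocks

registers: 768 blocks
shared memory: 32 blocks
warps: 48 blocks
blocks: 12 blocks

Answer: 12 blocks, 12 active warps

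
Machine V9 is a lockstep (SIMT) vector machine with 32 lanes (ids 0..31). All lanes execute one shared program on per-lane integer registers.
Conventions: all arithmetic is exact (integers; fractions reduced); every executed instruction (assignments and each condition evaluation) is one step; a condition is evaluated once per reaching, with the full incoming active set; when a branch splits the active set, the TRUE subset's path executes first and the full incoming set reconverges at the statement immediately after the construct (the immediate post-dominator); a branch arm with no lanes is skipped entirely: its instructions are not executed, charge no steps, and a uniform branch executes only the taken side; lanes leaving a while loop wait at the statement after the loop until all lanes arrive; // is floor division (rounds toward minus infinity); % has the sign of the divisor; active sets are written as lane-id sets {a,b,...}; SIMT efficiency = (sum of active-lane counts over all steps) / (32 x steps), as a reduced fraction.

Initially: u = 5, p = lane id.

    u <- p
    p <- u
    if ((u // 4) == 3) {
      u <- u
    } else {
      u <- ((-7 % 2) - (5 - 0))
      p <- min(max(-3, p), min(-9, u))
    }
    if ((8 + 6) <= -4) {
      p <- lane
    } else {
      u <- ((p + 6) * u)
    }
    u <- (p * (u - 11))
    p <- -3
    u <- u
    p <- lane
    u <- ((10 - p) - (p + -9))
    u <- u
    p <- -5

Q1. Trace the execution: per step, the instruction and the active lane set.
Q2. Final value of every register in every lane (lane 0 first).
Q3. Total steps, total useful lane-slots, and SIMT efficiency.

step 0: u <- p                       {0,1,2,3,4,5,6,7,8,9,10,11,12,13,14,15,16,17,18,19,20,21,22,23,24,25,26,27,28,29,30,31}
step 1: p <- u                       {0,1,2,3,4,5,6,7,8,9,10,11,12,13,14,15,16,17,18,19,20,21,22,23,24,25,26,27,28,29,30,31}
step 2: eval ((u // 4) == 3)         {0,1,2,3,4,5,6,7,8,9,10,11,12,13,14,15,16,17,18,19,20,21,22,23,24,25,26,27,28,29,30,31}
step 3: u <- u                       {12,13,14,15}
step 4: u <- ((-7 % 2) - (5 - 0))    {0,1,2,3,4,5,6,7,8,9,10,11,16,17,18,19,20,21,22,23,24,25,26,27,28,29,30,31}
step 5: p <- min(max(-3, p), min(-9, u)) {0,1,2,3,4,5,6,7,8,9,10,11,16,17,18,19,20,21,22,23,24,25,26,27,28,29,30,31}
step 6: eval ((8 + 6) <= -4)         {0,1,2,3,4,5,6,7,8,9,10,11,12,13,14,15,16,17,18,19,20,21,22,23,24,25,26,27,28,29,30,31}
step 7: u <- ((p + 6) * u)           {0,1,2,3,4,5,6,7,8,9,10,11,12,13,14,15,16,17,18,19,20,21,22,23,24,25,26,27,28,29,30,31}
step 8: u <- (p * (u - 11))          {0,1,2,3,4,5,6,7,8,9,10,11,12,13,14,15,16,17,18,19,20,21,22,23,24,25,26,27,28,29,30,31}
step 9: p <- -3                      {0,1,2,3,4,5,6,7,8,9,10,11,12,13,14,15,16,17,18,19,20,21,22,23,24,25,26,27,28,29,30,31}
step 10: u <- u                       {0,1,2,3,4,5,6,7,8,9,10,11,12,13,14,15,16,17,18,19,20,21,22,23,24,25,26,27,28,29,30,31}
step 11: p <- lane                    {0,1,2,3,4,5,6,7,8,9,10,11,12,13,14,15,16,17,18,19,20,21,22,23,24,25,26,27,28,29,30,31}
step 12: u <- ((10 - p) - (p + -9))   {0,1,2,3,4,5,6,7,8,9,10,11,12,13,14,15,16,17,18,19,20,21,22,23,24,25,26,27,28,29,30,31}
step 13: u <- u                       {0,1,2,3,4,5,6,7,8,9,10,11,12,13,14,15,16,17,18,19,20,21,22,23,24,25,26,27,28,29,30,31}
step 14: p <- -5                      {0,1,2,3,4,5,6,7,8,9,10,11,12,13,14,15,16,17,18,19,20,21,22,23,24,25,26,27,28,29,30,31}

Answer: 15 steps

u: 19,17,15,13,11,9,7,5,3,1,-1,-3,-5,-7,-9,-11,-13,-15,-17,-19,-21,-23,-25,-27,-29,-31,-33,-35,-37,-39,-41,-43
p: -5,-5,-5,-5,-5,-5,-5,-5,-5,-5,-5,-5,-5,-5,-5,-5,-5,-5,-5,-5,-5,-5,-5,-5,-5,-5,-5,-5,-5,-5,-5,-5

steps = 15; useful = 444; efficiency = 444/480 = 37/40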